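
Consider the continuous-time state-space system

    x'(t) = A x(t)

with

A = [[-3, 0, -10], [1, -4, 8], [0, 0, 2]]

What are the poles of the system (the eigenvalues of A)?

det(sI - A) = s^3 - (tr A)s^2 + (M11 + M22 + M33)s - det A, where Mii is the 2×2 principal minor of A obtained by deleting row i and column i.
tr A = (-3) + (-4) + 2 = -5; M11 = (-4)·2 - 8·0 = -8 - 0 = -8; M22 = (-3)·2 - (-10)·0 = -6 - 0 = -6; M33 = (-3)·(-4) - 0·1 = 12 - 0 = 12; sum of minors = -2.
det A = (-3)·((-4)·2 - 8·0) - 0·(1·2 - 8·0) + (-10)·(1·0 - (-4)·0) = (-3)·(-8) - 0·2 + (-10)·0 = 24.
So p(s) = det(sI - A) = s^3 + 5s^2 - 2s - 24.
Rational-root test: any integer root divides -24. Testing small divisors, s = 2 works: p(2) = 8 + 20 + (-4) + (-24) = 0, so (s - 2) is a factor.
Dividing, p(s) = (s - 2)(s^2 + 7s + 12).
Factor s^2 + 7s + 12: two numbers with sum -7 and product 12 are -3 and -4, so s^2 + 7s + 12 = (s + 3)(s + 4).
Hence p(s) = (s - 2) (s + 3) (s + 4), with roots -4, -3, 2.
At least one eigenvalue has non-negative real part, so the system is not asymptotically stable.

-4, -3, 2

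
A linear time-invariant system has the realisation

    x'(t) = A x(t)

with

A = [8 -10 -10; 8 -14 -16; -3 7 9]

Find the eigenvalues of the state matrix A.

-2, 2, 3

det(sI - A) = s^3 - (tr A)s^2 + (M11 + M22 + M33)s - det A, where Mii is the 2×2 principal minor of A obtained by deleting row i and column i.
tr A = 8 + (-14) + 9 = 3; M11 = (-14)·9 - (-16)·7 = -126 - (-112) = -14; M22 = 8·9 - (-10)·(-3) = 72 - 30 = 42; M33 = 8·(-14) - (-10)·8 = -112 - (-80) = -32; sum of minors = -4.
det A = 8·((-14)·9 - (-16)·7) - (-10)·(8·9 - (-16)·(-3)) + (-10)·(8·7 - (-14)·(-3)) = 8·(-14) - (-10)·24 + (-10)·14 = -12.
So p(s) = det(sI - A) = s^3 - 3s^2 - 4s + 12.
Rational-root test: any integer root divides 12. Testing small divisors, s = -2 works: p(-2) = -8 + (-12) + 8 + 12 = 0, so (s + 2) is a factor.
Dividing, p(s) = (s + 2)(s^2 - 5s + 6).
Factor s^2 - 5s + 6: two numbers with sum 5 and product 6 are 3 and 2, so s^2 - 5s + 6 = (s - 3)(s - 2).
Hence p(s) = (s - 3) (s - 2) (s + 2), with roots -2, 2, 3.
At least one eigenvalue has non-negative real part, so the system is not asymptotically stable.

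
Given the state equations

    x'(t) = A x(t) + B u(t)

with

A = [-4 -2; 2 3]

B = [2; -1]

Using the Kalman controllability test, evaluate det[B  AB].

AB = [[-6], [1]]
Controllability matrix C = [B  AB] = [[2, -6], [-1, 1]]
det(C) = 2·1 - (-6)·(-1) = 2 - 6 = -4
Since det(C) ≠ 0, rank(C) = 2 and the system is completely controllable.

-4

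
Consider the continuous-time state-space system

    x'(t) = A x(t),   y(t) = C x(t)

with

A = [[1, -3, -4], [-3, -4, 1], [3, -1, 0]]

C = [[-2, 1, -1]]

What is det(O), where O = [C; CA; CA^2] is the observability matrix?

268

CA = [[-8, 3, 9]]
CA^2 = [[10, 3, 35]]
Observability matrix O = [C; CA; CA^2] = [[-2, 1, -1], [-8, 3, 9], [10, 3, 35]]
Expanding along the first row, det(O) = (-2)·(3·35 - 9·3) - 1·((-8)·35 - 9·10) + (-1)·((-8)·3 - 3·10) = (-2)·78 - 1·(-370) + (-1)·(-54) = 268
Since det(O) ≠ 0, rank(O) = 3 and the system is completely observable.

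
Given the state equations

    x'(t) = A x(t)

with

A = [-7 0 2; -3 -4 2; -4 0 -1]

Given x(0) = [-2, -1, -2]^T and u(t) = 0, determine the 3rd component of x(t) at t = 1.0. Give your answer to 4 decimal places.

det(sI - A) = s^3 - (tr A)s^2 + (M11 + M22 + M33)s - det A, where Mii is the 2×2 principal minor of A obtained by deleting row i and column i.
tr A = (-7) + (-4) + (-1) = -12; M11 = (-4)·(-1) - 2·0 = 4 - 0 = 4; M22 = (-7)·(-1) - 2·(-4) = 7 - (-8) = 15; M33 = (-7)·(-4) - 0·(-3) = 28 - 0 = 28; sum of minors = 47.
det A = (-7)·((-4)·(-1) - 2·0) - 0·((-3)·(-1) - 2·(-4)) + 2·((-3)·0 - (-4)·(-4)) = (-7)·4 - 0·11 + 2·(-16) = -60.
So p(s) = det(sI - A) = s^3 + 12s^2 + 47s + 60.
Rational-root test: any integer root divides 60. Testing small divisors, s = -3 works: p(-3) = -27 + 108 + (-141) + 60 = 0, so (s + 3) is a factor.
Dividing, p(s) = (s + 3)(s^2 + 9s + 20).
Factor s^2 + 9s + 20: two numbers with sum -9 and product 20 are -4 and -5, so s^2 + 9s + 20 = (s + 4)(s + 5).
Hence p(s) = (s + 3) (s + 4) (s + 5), with roots -5, -4, -3.
The eigenvalues -5, -4, -3 are distinct and real, so A is diagonalisable and x(t) = e^{At} x(0) = V diag(e^{λ_i t}) V^{-1} x(0), where the columns of V are the eigenvectors.
λ = -5: A - (-5)I = [[-2, 0, 2], [-3, 1, 2], [-4, 0, 4]]. v must be orthogonal to every row; (row 1) × (row 2) = [-2, -2, -2], so take v_1 = [-1, -1, -1]^T.
λ = -4: A - (-4)I = [[-3, 0, 2], [-3, 0, 2], [-4, 0, 3]]. v must be orthogonal to every row; (row 1) × (row 3) = [0, 1, 0], so take v_2 = [0, 1, 0]^T.
λ = -3: A - (-3)I = [[-4, 0, 2], [-3, -1, 2], [-4, 0, 2]]. v must be orthogonal to every row; (row 1) × (row 2) = [2, 2, 4], so take v_3 = [1, 1, 2]^T.
V = [v_1 v_2 v_3] = [[-1, 0, 1], [-1, 1, 1], [-1, 0, 2]] has det V = -1, so V^{-1} = adj(V)/det V = [[-2, 0, 1], [-1, 1, 0], [-1, 0, 1]].
Modal coordinates z(0) = V^{-1} x(0): (-2)·(-2) + 0·(-1) + 1·(-2) = 2; (-1)·(-2) + 1·(-1) + 0·(-2) = 1; (-1)·(-2) + 0·(-1) + 1·(-2) = 0; so z(0) = [2, 1, 0]^T.
x_3(t) = Σ_i (v_i)_3 · z_i(0) · e^{λ_i t} (row 3 of V times the modal terms).
x_3(1.0) = (-1)·2·e^{-5·1.0} + 0·1·e^{-4·1.0} + 2·0·e^{-3·1.0} = (-2)·0.006738 + 0·0.018316 + 0·0.049787 = -0.0135.

-0.0135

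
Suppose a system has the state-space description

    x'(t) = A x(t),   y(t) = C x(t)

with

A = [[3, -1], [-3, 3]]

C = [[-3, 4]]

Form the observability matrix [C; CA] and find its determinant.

39

CA = [[-21, 15]]
Observability matrix O = [C; CA] = [[-3, 4], [-21, 15]]
det(O) = (-3)·15 - 4·(-21) = -45 - (-84) = 39
Since det(O) ≠ 0, rank(O) = 2 and the system is completely observable.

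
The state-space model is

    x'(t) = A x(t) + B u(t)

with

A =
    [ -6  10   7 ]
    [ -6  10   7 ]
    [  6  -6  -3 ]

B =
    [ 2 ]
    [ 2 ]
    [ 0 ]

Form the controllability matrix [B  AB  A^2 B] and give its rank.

AB = [[8], [8], [0]]
A^2B = [[32], [32], [0]]
Controllability matrix C = [B  AB  A^2B] = [[2, 8, 32], [2, 8, 32], [0, 0, 0]]
Every column of C is a scalar multiple of column 1 = [2, 2, 0] (multipliers 1, 4, 16), so the columns span a one-dimensional space.
C ≠ 0, hence rank(C) = 1.
rank(C) = 1 < n = 3, so the pair (A, B) is not completely controllable.

1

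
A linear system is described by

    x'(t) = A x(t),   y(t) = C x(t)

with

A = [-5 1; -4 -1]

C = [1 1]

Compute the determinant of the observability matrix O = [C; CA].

CA = [[-9, 0]]
Observability matrix O = [C; CA] = [[1, 1], [-9, 0]]
det(O) = 1·0 - 1·(-9) = 0 - (-9) = 9
Since det(O) ≠ 0, rank(O) = 2 and the system is completely observable.

9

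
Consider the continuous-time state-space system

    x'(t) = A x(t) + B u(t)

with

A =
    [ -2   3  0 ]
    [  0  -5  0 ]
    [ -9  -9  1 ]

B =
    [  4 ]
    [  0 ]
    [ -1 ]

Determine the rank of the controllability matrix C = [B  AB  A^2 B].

AB = [[-8], [0], [-37]]
A^2B = [[16], [0], [35]]
Controllability matrix C = [B  AB  A^2B] = [[4, -8, 16], [0, 0, 0], [-1, -37, 35]]
Row 2 of C is identically zero, so rank(C) ≤ 2.
The 2×2 minor from rows 1, 3, columns 1, 2 is 4·(-37) - (-8)·(-1) = -148 - 8 = -156 ≠ 0, so rank(C) = 2.
rank(C) = 2 < n = 3, so the pair (A, B) is not completely controllable.

2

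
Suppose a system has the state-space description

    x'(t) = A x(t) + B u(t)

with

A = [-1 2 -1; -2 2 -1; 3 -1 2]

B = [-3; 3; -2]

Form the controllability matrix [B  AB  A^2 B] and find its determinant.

-1225

AB = [[11], [14], [-16]]
A^2B = [[33], [22], [-13]]
Controllability matrix C = [B  AB  A^2B] = [[-3, 11, 33], [3, 14, 22], [-2, -16, -13]]
Expanding along the first row, det(C) = (-3)·(14·(-13) - 22·(-16)) - 11·(3·(-13) - 22·(-2)) + 33·(3·(-16) - 14·(-2)) = (-3)·170 - 11·5 + 33·(-20) = -1225
Since det(C) ≠ 0, rank(C) = 3 and the system is completely controllable.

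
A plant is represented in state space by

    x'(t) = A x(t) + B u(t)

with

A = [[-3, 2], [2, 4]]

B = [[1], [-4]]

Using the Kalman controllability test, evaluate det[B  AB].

-58

AB = [[-11], [-14]]
Controllability matrix C = [B  AB] = [[1, -11], [-4, -14]]
det(C) = 1·(-14) - (-11)·(-4) = -14 - 44 = -58
Since det(C) ≠ 0, rank(C) = 2 and the system is completely controllable.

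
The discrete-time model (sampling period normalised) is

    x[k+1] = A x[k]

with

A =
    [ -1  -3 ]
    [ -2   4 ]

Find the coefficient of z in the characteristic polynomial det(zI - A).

For a 2×2 matrix, det(zI - A) = z^2 - (tr A)z + det A.
tr A = 3, det A = -10.
So p(z) = z^2 - 3z - 10.
The coefficient of z is -3.

-3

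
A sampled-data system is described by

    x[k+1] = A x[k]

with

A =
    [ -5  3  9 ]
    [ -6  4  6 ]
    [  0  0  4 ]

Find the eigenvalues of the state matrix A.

det(zI - A) = z^3 - (tr A)z^2 + (M11 + M22 + M33)z - det A, where Mii is the 2×2 principal minor of A obtained by deleting row i and column i.
tr A = (-5) + 4 + 4 = 3; M11 = 4·4 - 6·0 = 16 - 0 = 16; M22 = (-5)·4 - 9·0 = -20 - 0 = -20; M33 = (-5)·4 - 3·(-6) = -20 - (-18) = -2; sum of minors = -6.
det A = (-5)·(4·4 - 6·0) - 3·((-6)·4 - 6·0) + 9·((-6)·0 - 4·0) = (-5)·16 - 3·(-24) + 9·0 = -8.
So p(z) = det(zI - A) = z^3 - 3z^2 - 6z + 8.
Rational-root test: any integer root divides 8. Testing small divisors, z = 1 works: p(1) = 1 + (-3) + (-6) + 8 = 0, so (z - 1) is a factor.
Dividing, p(z) = (z - 1)(z^2 - 2z - 8).
Factor z^2 - 2z - 8: two numbers with sum 2 and product -8 are 4 and -2, so z^2 - 2z - 8 = (z - 4)(z + 2).
Hence p(z) = (z - 4) (z - 1) (z + 2), with roots -2, 1, 4.

-2, 1, 4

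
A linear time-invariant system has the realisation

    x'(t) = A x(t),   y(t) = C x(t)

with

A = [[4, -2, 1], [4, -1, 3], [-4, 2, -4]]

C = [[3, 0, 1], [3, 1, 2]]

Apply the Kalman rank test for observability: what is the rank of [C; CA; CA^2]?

3

CA = [[8, -4, -1], [8, -3, -2]]
CA^2 = [[20, -14, 0], [28, -17, 7]]
Observability matrix O = [C; CA; CA^2] = [[3, 0, 1], [3, 1, 2], [8, -4, -1], [8, -3, -2], [20, -14, 0], [28, -17, 7]]
Take the 3×3 submatrix of O formed by rows 1, 2, 3: [[3, 0, 1], [3, 1, 2], [8, -4, -1]]. Its determinant is 3·(1·(-1) - 2·(-4)) - 0·(3·(-1) - 2·8) + 1·(3·(-4) - 1·8) = 3·7 - 0·(-19) + 1·(-20) = 1 ≠ 0.
So rank(O) ≥ 3; since O has 3 columns, rank(O) = 3.
rank(O) = 3 = n, so the pair (A, C) is completely observable.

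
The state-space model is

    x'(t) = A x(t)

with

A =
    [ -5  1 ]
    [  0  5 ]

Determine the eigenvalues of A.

det(sI - A) = s^2 - (tr A)s + det A, with tr A = (-5) + 5 = 0 and det A = (-5)·5 - 1·0 = -25 - 0 = -25.
So p(s) = det(sI - A) = s^2 - 25.
Factor s^2 - 25: two numbers with sum 0 and product -25 are 5 and -5, so s^2 - 25 = (s - 5)(s + 5).
Hence p(s) = (s - 5) (s + 5), with roots -5, 5.
At least one eigenvalue has non-negative real part, so the system is not asymptotically stable.

-5, 5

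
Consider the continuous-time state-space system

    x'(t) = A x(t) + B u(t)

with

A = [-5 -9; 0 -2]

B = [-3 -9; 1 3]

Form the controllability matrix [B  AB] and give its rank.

AB = [[6, 18], [-2, -6]]
Controllability matrix C = [B  AB] = [[-3, -9, 6, 18], [1, 3, -2, -6]]
Every column of C is a scalar multiple of column 1 = [-3, 1] (multipliers 1, 3, -2, -6), so the columns span a one-dimensional space.
C ≠ 0, hence rank(C) = 1.
rank(C) = 1 < n = 2, so the pair (A, B) is not completely controllable.

1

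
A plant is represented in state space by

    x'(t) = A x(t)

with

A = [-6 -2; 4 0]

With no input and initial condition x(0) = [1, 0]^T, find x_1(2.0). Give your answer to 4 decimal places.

-0.0176

det(sI - A) = s^2 - (tr A)s + det A, with tr A = (-6) + 0 = -6 and det A = (-6)·0 - (-2)·4 = 0 - (-8) = 8.
So p(s) = det(sI - A) = s^2 + 6s + 8.
Factor s^2 + 6s + 8: two numbers with sum -6 and product 8 are -2 and -4, so s^2 + 6s + 8 = (s + 2)(s + 4).
Hence p(s) = (s + 2) (s + 4), with roots -4, -2.
The eigenvalues -4, -2 are distinct and real, so A is diagonalisable and x(t) = e^{At} x(0) = V diag(e^{λ_i t}) V^{-1} x(0), where the columns of V are the eigenvectors.
λ = -4: A - (-4)I = [[-2, -2], [4, 4]]. Row 1 gives (-2)·v1 + (-2)·v2 = 0, so take v_1 = [-1, 1]^T.
λ = -2: A - (-2)I = [[-4, -2], [4, 2]]. Row 1 gives (-4)·v1 + (-2)·v2 = 0, so take v_2 = [-1, 2]^T.
V = [v_1 v_2] = [[-1, -1], [1, 2]] has det V = -1, so V^{-1} = adj(V)/det V = [[-2, -1], [1, 1]].
Modal coordinates z(0) = V^{-1} x(0): (-2)·1 + (-1)·0 = -2; 1·1 + 1·0 = 1; so z(0) = [-2, 1]^T.
x_1(t) = Σ_i (v_i)_1 · z_i(0) · e^{λ_i t} (row 1 of V times the modal terms).
x_1(2.0) = (-1)·(-2)·e^{-4·2.0} + (-1)·1·e^{-2·2.0} = 2·0.000335 + (-1)·0.018316 = -0.0176.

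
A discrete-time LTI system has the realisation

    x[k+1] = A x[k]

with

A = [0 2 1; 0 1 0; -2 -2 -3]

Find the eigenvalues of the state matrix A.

-2, -1, 1

det(zI - A) = z^3 - (tr A)z^2 + (M11 + M22 + M33)z - det A, where Mii is the 2×2 principal minor of A obtained by deleting row i and column i.
tr A = 0 + 1 + (-3) = -2; M11 = 1·(-3) - 0·(-2) = -3 - 0 = -3; M22 = 0·(-3) - 1·(-2) = 0 - (-2) = 2; M33 = 0·1 - 2·0 = 0 - 0 = 0; sum of minors = -1.
det A = 0·(1·(-3) - 0·(-2)) - 2·(0·(-3) - 0·(-2)) + 1·(0·(-2) - 1·(-2)) = 0·(-3) - 2·0 + 1·2 = 2.
So p(z) = det(zI - A) = z^3 + 2z^2 - z - 2.
Rational-root test: any integer root divides -2. Testing small divisors, z = -1 works: p(-1) = -1 + 2 + 1 + (-2) = 0, so (z + 1) is a factor.
Dividing, p(z) = (z + 1)(z^2 + z - 2).
Factor z^2 + z - 2: two numbers with sum -1 and product -2 are 1 and -2, so z^2 + z - 2 = (z - 1)(z + 2).
Hence p(z) = (z - 1) (z + 1) (z + 2), with roots -2, -1, 1.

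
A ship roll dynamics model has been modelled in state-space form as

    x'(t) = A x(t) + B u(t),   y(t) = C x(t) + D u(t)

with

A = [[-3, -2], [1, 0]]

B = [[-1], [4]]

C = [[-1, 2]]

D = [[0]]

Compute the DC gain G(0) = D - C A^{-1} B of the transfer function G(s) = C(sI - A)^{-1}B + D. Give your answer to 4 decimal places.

G(0) = C(-A)^{-1}B + D = -C A^{-1} B + D.
det A = 2, so A^{-1} = (1/2)·adj(A) = [[0, 1], [-1/2, -3/2]]
A^{-1} B = [4, -11/2]^T
C A^{-1} B = -15
G(0) = D - C A^{-1} B = 0 - (-15) = 15

15.0000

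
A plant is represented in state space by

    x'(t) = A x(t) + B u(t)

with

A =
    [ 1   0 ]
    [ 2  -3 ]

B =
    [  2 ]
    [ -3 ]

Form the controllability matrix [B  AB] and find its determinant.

32

AB = [[2], [13]]
Controllability matrix C = [B  AB] = [[2, 2], [-3, 13]]
det(C) = 2·13 - 2·(-3) = 26 - (-6) = 32
Since det(C) ≠ 0, rank(C) = 2 and the system is completely controllable.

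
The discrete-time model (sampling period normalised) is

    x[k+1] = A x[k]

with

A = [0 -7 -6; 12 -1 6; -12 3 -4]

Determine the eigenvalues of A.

-4, -3, 2

det(zI - A) = z^3 - (tr A)z^2 + (M11 + M22 + M33)z - det A, where Mii is the 2×2 principal minor of A obtained by deleting row i and column i.
tr A = 0 + (-1) + (-4) = -5; M11 = (-1)·(-4) - 6·3 = 4 - 18 = -14; M22 = 0·(-4) - (-6)·(-12) = 0 - 72 = -72; M33 = 0·(-1) - (-7)·12 = 0 - (-84) = 84; sum of minors = -2.
det A = 0·((-1)·(-4) - 6·3) - (-7)·(12·(-4) - 6·(-12)) + (-6)·(12·3 - (-1)·(-12)) = 0·(-14) - (-7)·24 + (-6)·24 = 24.
So p(z) = det(zI - A) = z^3 + 5z^2 - 2z - 24.
Rational-root test: any integer root divides -24. Testing small divisors, z = 2 works: p(2) = 8 + 20 + (-4) + (-24) = 0, so (z - 2) is a factor.
Dividing, p(z) = (z - 2)(z^2 + 7z + 12).
Factor z^2 + 7z + 12: two numbers with sum -7 and product 12 are -3 and -4, so z^2 + 7z + 12 = (z + 3)(z + 4).
Hence p(z) = (z - 2) (z + 3) (z + 4), with roots -4, -3, 2.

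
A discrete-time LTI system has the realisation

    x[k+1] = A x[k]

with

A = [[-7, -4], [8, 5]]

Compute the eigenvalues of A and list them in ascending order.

-3, 1

det(zI - A) = z^2 - (tr A)z + det A, with tr A = (-7) + 5 = -2 and det A = (-7)·5 - (-4)·8 = -35 - (-32) = -3.
So p(z) = det(zI - A) = z^2 + 2z - 3.
Factor z^2 + 2z - 3: two numbers with sum -2 and product -3 are 1 and -3, so z^2 + 2z - 3 = (z - 1)(z + 3).
Hence p(z) = (z - 1) (z + 3), with roots -3, 1.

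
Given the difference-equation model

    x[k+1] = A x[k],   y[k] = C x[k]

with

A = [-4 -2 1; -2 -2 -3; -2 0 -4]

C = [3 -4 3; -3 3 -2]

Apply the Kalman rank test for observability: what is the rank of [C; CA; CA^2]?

3

CA = [[-10, 2, 3], [10, 0, -4]]
CA^2 = [[30, 16, -28], [-32, -20, 26]]
Observability matrix O = [C; CA; CA^2] = [[3, -4, 3], [-3, 3, -2], [-10, 2, 3], [10, 0, -4], [30, 16, -28], [-32, -20, 26]]
Take the 3×3 submatrix of O formed by rows 1, 2, 3: [[3, -4, 3], [-3, 3, -2], [-10, 2, 3]]. Its determinant is 3·(3·3 - (-2)·2) - (-4)·((-3)·3 - (-2)·(-10)) + 3·((-3)·2 - 3·(-10)) = 3·13 - (-4)·(-29) + 3·24 = -5 ≠ 0.
So rank(O) ≥ 3; since O has 3 columns, rank(O) = 3.
rank(O) = 3 = n, so the pair (A, C) is completely observable.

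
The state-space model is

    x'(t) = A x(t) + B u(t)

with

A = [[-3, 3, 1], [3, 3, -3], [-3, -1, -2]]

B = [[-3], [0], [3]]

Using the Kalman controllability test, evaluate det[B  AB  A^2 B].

-7209

AB = [[12], [-18], [3]]
A^2B = [[-87], [-27], [-24]]
Controllability matrix C = [B  AB  A^2B] = [[-3, 12, -87], [0, -18, -27], [3, 3, -24]]
Expanding along the first row, det(C) = (-3)·((-18)·(-24) - (-27)·3) - 12·(0·(-24) - (-27)·3) + (-87)·(0·3 - (-18)·3) = (-3)·513 - 12·81 + (-87)·54 = -7209
Since det(C) ≠ 0, rank(C) = 3 and the system is completely controllable.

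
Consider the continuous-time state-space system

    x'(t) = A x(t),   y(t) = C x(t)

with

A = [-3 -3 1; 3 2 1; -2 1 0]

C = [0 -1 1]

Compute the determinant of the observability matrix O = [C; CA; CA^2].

-2

CA = [[-5, -1, -1]]
CA^2 = [[14, 12, -6]]
Observability matrix O = [C; CA; CA^2] = [[0, -1, 1], [-5, -1, -1], [14, 12, -6]]
Expanding along the first row, det(O) = 0·((-1)·(-6) - (-1)·12) - (-1)·((-5)·(-6) - (-1)·14) + 1·((-5)·12 - (-1)·14) = 0·18 - (-1)·44 + 1·(-46) = -2
Since det(O) ≠ 0, rank(O) = 3 and the system is completely observable.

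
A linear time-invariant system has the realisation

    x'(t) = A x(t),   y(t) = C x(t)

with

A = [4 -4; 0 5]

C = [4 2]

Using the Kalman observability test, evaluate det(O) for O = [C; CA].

-56

CA = [[16, -6]]
Observability matrix O = [C; CA] = [[4, 2], [16, -6]]
det(O) = 4·(-6) - 2·16 = -24 - 32 = -56
Since det(O) ≠ 0, rank(O) = 2 and the system is completely observable.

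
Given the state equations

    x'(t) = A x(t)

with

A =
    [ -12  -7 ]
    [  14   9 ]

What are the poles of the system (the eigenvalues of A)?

det(sI - A) = s^2 - (tr A)s + det A, with tr A = (-12) + 9 = -3 and det A = (-12)·9 - (-7)·14 = -108 - (-98) = -10.
So p(s) = det(sI - A) = s^2 + 3s - 10.
Factor s^2 + 3s - 10: two numbers with sum -3 and product -10 are 2 and -5, so s^2 + 3s - 10 = (s - 2)(s + 5).
Hence p(s) = (s - 2) (s + 5), with roots -5, 2.
At least one eigenvalue has non-negative real part, so the system is not asymptotically stable.

-5, 2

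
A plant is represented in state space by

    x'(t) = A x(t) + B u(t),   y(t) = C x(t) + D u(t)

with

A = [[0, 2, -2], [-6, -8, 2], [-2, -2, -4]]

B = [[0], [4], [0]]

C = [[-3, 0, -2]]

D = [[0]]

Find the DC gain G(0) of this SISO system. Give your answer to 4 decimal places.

G(0) = C(-A)^{-1}B + D = -C A^{-1} B + D.
det A = -48, so A^{-1} = (1/-48)·adj(A) = [[-3/4, -1/4, 1/4], [7/12, 1/12, -1/4], [1/12, 1/12, -1/4]]
A^{-1} B = [-1, 1/3, 1/3]^T
C A^{-1} B = 7/3
G(0) = D - C A^{-1} B = 0 - (7/3) = -7/3 ≈ -2.3333

-2.3333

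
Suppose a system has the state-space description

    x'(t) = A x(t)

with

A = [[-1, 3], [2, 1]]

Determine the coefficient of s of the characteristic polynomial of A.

0

For a 2×2 matrix, det(sI - A) = s^2 - (tr A)s + det A.
tr A = 0, det A = -7.
So p(s) = s^2 - 7.
The coefficient of s is 0.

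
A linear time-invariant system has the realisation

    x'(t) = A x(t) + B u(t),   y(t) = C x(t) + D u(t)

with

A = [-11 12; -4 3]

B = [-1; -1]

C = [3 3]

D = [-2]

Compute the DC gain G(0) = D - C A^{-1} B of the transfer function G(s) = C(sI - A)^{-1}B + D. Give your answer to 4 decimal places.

-5.2000

G(0) = C(-A)^{-1}B + D = -C A^{-1} B + D.
det A = 15, so A^{-1} = (1/15)·adj(A) = [[1/5, -4/5], [4/15, -11/15]]
A^{-1} B = [3/5, 7/15]^T
C A^{-1} B = 16/5
G(0) = D - C A^{-1} B = -2 - (16/5) = -26/5 ≈ -5.2000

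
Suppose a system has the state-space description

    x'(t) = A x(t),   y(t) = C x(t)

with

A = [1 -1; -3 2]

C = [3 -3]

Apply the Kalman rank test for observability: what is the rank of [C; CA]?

2

CA = [[12, -9]]
Observability matrix O = [C; CA] = [[3, -3], [12, -9]]
det(O) = 3·(-9) - (-3)·12 = -27 - (-36) = 9 ≠ 0, so rank(O) = 2.
rank(O) = 2 = n, so the pair (A, C) is completely observable.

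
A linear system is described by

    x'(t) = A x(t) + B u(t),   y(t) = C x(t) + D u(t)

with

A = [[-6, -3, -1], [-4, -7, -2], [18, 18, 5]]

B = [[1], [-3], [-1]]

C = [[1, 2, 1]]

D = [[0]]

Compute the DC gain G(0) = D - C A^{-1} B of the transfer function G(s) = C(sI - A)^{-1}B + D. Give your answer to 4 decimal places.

-5.9167

G(0) = C(-A)^{-1}B + D = -C A^{-1} B + D.
det A = -12, so A^{-1} = (1/-12)·adj(A) = [[-1/12, 1/4, 1/12], [4/3, 1, 2/3], [-9/2, -9/2, -5/2]]
A^{-1} B = [-11/12, -7/3, 23/2]^T
C A^{-1} B = 71/12
G(0) = D - C A^{-1} B = 0 - (71/12) = -71/12 ≈ -5.9167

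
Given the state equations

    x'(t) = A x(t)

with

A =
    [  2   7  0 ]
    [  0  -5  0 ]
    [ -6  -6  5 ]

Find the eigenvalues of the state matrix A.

-5, 2, 5

det(sI - A) = s^3 - (tr A)s^2 + (M11 + M22 + M33)s - det A, where Mii is the 2×2 principal minor of A obtained by deleting row i and column i.
tr A = 2 + (-5) + 5 = 2; M11 = (-5)·5 - 0·(-6) = -25 - 0 = -25; M22 = 2·5 - 0·(-6) = 10 - 0 = 10; M33 = 2·(-5) - 7·0 = -10 - 0 = -10; sum of minors = -25.
det A = 2·((-5)·5 - 0·(-6)) - 7·(0·5 - 0·(-6)) + 0·(0·(-6) - (-5)·(-6)) = 2·(-25) - 7·0 + 0·(-30) = -50.
So p(s) = det(sI - A) = s^3 - 2s^2 - 25s + 50.
Rational-root test: any integer root divides 50. Testing small divisors, s = 2 works: p(2) = 8 + (-8) + (-50) + 50 = 0, so (s - 2) is a factor.
Dividing, p(s) = (s - 2)(s^2 - 25).
Factor s^2 - 25: two numbers with sum 0 and product -25 are 5 and -5, so s^2 - 25 = (s - 5)(s + 5).
Hence p(s) = (s - 5) (s - 2) (s + 5), with roots -5, 2, 5.
At least one eigenvalue has non-negative real part, so the system is not asymptotically stable.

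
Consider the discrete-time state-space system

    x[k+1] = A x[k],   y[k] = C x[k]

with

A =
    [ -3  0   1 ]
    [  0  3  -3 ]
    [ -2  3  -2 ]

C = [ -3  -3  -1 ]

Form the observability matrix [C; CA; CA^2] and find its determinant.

3747

CA = [[11, -12, 8]]
CA^2 = [[-49, -12, 31]]
Observability matrix O = [C; CA; CA^2] = [[-3, -3, -1], [11, -12, 8], [-49, -12, 31]]
Expanding along the first row, det(O) = (-3)·((-12)·31 - 8·(-12)) - (-3)·(11·31 - 8·(-49)) + (-1)·(11·(-12) - (-12)·(-49)) = (-3)·(-276) - (-3)·733 + (-1)·(-720) = 3747
Since det(O) ≠ 0, rank(O) = 3 and the system is completely observable.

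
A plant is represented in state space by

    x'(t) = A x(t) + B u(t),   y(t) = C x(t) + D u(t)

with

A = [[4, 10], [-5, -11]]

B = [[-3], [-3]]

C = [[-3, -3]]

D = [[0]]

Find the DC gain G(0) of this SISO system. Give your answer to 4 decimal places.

18.0000

G(0) = C(-A)^{-1}B + D = -C A^{-1} B + D.
det A = 6, so A^{-1} = (1/6)·adj(A) = [[-11/6, -5/3], [5/6, 2/3]]
A^{-1} B = [21/2, -9/2]^T
C A^{-1} B = -18
G(0) = D - C A^{-1} B = 0 - (-18) = 18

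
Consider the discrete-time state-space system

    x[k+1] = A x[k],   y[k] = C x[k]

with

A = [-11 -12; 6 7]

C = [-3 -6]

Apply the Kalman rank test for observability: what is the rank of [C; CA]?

CA = [[-3, -6]]
Observability matrix O = [C; CA] = [[-3, -6], [-3, -6]]
Every row of O is a scalar multiple of row 1 = [-3, -6] (multipliers 1, 1), so the rows span a one-dimensional space.
O ≠ 0, hence rank(O) = 1.
rank(O) = 1 < n = 2, so the pair (A, C) is not completely observable.

1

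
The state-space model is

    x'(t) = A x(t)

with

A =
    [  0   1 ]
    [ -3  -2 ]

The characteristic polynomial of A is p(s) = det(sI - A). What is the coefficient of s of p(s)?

2

For a 2×2 matrix, det(sI - A) = s^2 - (tr A)s + det A.
tr A = -2, det A = 3.
So p(s) = s^2 + 2s + 3.
The coefficient of s is 2.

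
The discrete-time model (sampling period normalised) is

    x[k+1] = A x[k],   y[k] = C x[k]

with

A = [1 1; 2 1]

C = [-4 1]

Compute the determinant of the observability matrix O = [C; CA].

CA = [[-2, -3]]
Observability matrix O = [C; CA] = [[-4, 1], [-2, -3]]
det(O) = (-4)·(-3) - 1·(-2) = 12 - (-2) = 14
Since det(O) ≠ 0, rank(O) = 2 and the system is completely observable.

14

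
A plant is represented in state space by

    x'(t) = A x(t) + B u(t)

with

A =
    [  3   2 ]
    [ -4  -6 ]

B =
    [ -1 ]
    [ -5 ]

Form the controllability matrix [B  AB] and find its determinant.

AB = [[-13], [34]]
Controllability matrix C = [B  AB] = [[-1, -13], [-5, 34]]
det(C) = (-1)·34 - (-13)·(-5) = -34 - 65 = -99
Since det(C) ≠ 0, rank(C) = 2 and the system is completely controllable.

-99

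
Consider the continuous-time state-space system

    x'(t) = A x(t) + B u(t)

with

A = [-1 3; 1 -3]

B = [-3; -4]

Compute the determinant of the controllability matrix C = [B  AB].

-63

AB = [[-9], [9]]
Controllability matrix C = [B  AB] = [[-3, -9], [-4, 9]]
det(C) = (-3)·9 - (-9)·(-4) = -27 - 36 = -63
Since det(C) ≠ 0, rank(C) = 2 and the system is completely controllable.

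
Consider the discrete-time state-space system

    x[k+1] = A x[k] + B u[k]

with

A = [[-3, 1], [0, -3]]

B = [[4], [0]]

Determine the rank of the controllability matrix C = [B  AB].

1

AB = [[-12], [0]]
Controllability matrix C = [B  AB] = [[4, -12], [0, 0]]
Every column of C is a scalar multiple of column 1 = [4, 0] (multipliers 1, -3), so the columns span a one-dimensional space.
C ≠ 0, hence rank(C) = 1.
rank(C) = 1 < n = 2, so the pair (A, B) is not completely controllable.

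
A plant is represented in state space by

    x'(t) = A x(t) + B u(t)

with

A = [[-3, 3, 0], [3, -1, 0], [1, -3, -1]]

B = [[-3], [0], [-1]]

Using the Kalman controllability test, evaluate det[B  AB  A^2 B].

AB = [[9], [-9], [-2]]
A^2B = [[-54], [36], [38]]
Controllability matrix C = [B  AB  A^2B] = [[-3, 9, -54], [0, -9, 36], [-1, -2, 38]]
Expanding along the first row, det(C) = (-3)·((-9)·38 - 36·(-2)) - 9·(0·38 - 36·(-1)) + (-54)·(0·(-2) - (-9)·(-1)) = (-3)·(-270) - 9·36 + (-54)·(-9) = 972
Since det(C) ≠ 0, rank(C) = 3 and the system is completely controllable.

972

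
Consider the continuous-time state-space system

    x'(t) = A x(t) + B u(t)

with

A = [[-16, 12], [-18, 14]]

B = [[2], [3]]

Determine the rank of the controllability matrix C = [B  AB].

1

AB = [[4], [6]]
Controllability matrix C = [B  AB] = [[2, 4], [3, 6]]
Every column of C is a scalar multiple of column 1 = [2, 3] (multipliers 1, 2), so the columns span a one-dimensional space.
C ≠ 0, hence rank(C) = 1.
rank(C) = 1 < n = 2, so the pair (A, B) is not completely controllable.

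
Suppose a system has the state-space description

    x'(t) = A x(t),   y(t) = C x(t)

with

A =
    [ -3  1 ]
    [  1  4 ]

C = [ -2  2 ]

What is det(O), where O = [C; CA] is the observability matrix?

CA = [[8, 6]]
Observability matrix O = [C; CA] = [[-2, 2], [8, 6]]
det(O) = (-2)·6 - 2·8 = -12 - 16 = -28
Since det(O) ≠ 0, rank(O) = 2 and the system is completely observable.

-28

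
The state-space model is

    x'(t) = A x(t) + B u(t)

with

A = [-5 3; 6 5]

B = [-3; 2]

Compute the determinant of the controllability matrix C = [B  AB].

-18

AB = [[21], [-8]]
Controllability matrix C = [B  AB] = [[-3, 21], [2, -8]]
det(C) = (-3)·(-8) - 21·2 = 24 - 42 = -18
Since det(C) ≠ 0, rank(C) = 2 and the system is completely controllable.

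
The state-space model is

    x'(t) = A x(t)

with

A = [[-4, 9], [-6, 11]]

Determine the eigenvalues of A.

2, 5

det(sI - A) = s^2 - (tr A)s + det A, with tr A = (-4) + 11 = 7 and det A = (-4)·11 - 9·(-6) = -44 - (-54) = 10.
So p(s) = det(sI - A) = s^2 - 7s + 10.
Factor s^2 - 7s + 10: two numbers with sum 7 and product 10 are 5 and 2, so s^2 - 7s + 10 = (s - 5)(s - 2).
Hence p(s) = (s - 5) (s - 2), with roots 2, 5.
At least one eigenvalue has non-negative real part, so the system is not asymptotically stable.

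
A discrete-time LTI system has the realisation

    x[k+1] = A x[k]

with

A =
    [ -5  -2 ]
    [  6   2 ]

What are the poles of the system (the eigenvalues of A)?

-2, -1

det(zI - A) = z^2 - (tr A)z + det A, with tr A = (-5) + 2 = -3 and det A = (-5)·2 - (-2)·6 = -10 - (-12) = 2.
So p(z) = det(zI - A) = z^2 + 3z + 2.
Factor z^2 + 3z + 2: two numbers with sum -3 and product 2 are -1 and -2, so z^2 + 3z + 2 = (z + 1)(z + 2).
Hence p(z) = (z + 1) (z + 2), with roots -2, -1.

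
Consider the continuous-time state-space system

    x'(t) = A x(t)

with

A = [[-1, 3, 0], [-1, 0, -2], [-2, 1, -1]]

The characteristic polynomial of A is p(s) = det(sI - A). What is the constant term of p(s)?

Expand det(sI - A) for the 3×3 matrix.
p(s) = s^3 + 2s^2 + 6s - 7.
(Check: constant term = det(-A) = (-1)^3 det A = -7; coefficient of s^2 = -tr A = 2.)
The constant term is -7.

-7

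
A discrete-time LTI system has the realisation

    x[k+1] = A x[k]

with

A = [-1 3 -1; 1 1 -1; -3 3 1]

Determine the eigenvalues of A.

det(zI - A) = z^3 - (tr A)z^2 + (M11 + M22 + M33)z - det A, where Mii is the 2×2 principal minor of A obtained by deleting row i and column i.
tr A = (-1) + 1 + 1 = 1; M11 = 1·1 - (-1)·3 = 1 - (-3) = 4; M22 = (-1)·1 - (-1)·(-3) = -1 - 3 = -4; M33 = (-1)·1 - 3·1 = -1 - 3 = -4; sum of minors = -4.
det A = (-1)·(1·1 - (-1)·3) - 3·(1·1 - (-1)·(-3)) + (-1)·(1·3 - 1·(-3)) = (-1)·4 - 3·(-2) + (-1)·6 = -4.
So p(z) = det(zI - A) = z^3 - z^2 - 4z + 4.
Rational-root test: any integer root divides 4. Testing small divisors, z = 1 works: p(1) = 1 + (-1) + (-4) + 4 = 0, so (z - 1) is a factor.
Dividing, p(z) = (z - 1)(z^2 - 4).
Factor z^2 - 4: two numbers with sum 0 and product -4 are 2 and -2, so z^2 - 4 = (z - 2)(z + 2).
Hence p(z) = (z - 2) (z - 1) (z + 2), with roots -2, 1, 2.

-2, 1, 2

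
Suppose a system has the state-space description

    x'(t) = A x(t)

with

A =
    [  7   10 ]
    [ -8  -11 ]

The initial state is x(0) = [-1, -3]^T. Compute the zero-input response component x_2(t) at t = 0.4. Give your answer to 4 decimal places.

5.0024

det(sI - A) = s^2 - (tr A)s + det A, with tr A = 7 + (-11) = -4 and det A = 7·(-11) - 10·(-8) = -77 - (-80) = 3.
So p(s) = det(sI - A) = s^2 + 4s + 3.
Factor s^2 + 4s + 3: two numbers with sum -4 and product 3 are -1 and -3, so s^2 + 4s + 3 = (s + 1)(s + 3).
Hence p(s) = (s + 1) (s + 3), with roots -3, -1.
The eigenvalues -3, -1 are distinct and real, so A is diagonalisable and x(t) = e^{At} x(0) = V diag(e^{λ_i t}) V^{-1} x(0), where the columns of V are the eigenvectors.
λ = -3: A - (-3)I = [[10, 10], [-8, -8]]. Row 1 gives 10·v1 + 10·v2 = 0, so take v_1 = [-1, 1]^T.
λ = -1: A - (-1)I = [[8, 10], [-8, -10]]. Row 1 gives 8·v1 + 10·v2 = 0, so take v_2 = [5, -4]^T.
V = [v_1 v_2] = [[-1, 5], [1, -4]] has det V = -1, so V^{-1} = adj(V)/det V = [[4, 5], [1, 1]].
Modal coordinates z(0) = V^{-1} x(0): 4·(-1) + 5·(-3) = -19; 1·(-1) + 1·(-3) = -4; so z(0) = [-19, -4]^T.
x_2(t) = Σ_i (v_i)_2 · z_i(0) · e^{λ_i t} (row 2 of V times the modal terms).
x_2(0.4) = 1·(-19)·e^{-3·0.4} + (-4)·(-4)·e^{-1·0.4} = (-19)·0.301194 + 16·0.670320 = 5.0024.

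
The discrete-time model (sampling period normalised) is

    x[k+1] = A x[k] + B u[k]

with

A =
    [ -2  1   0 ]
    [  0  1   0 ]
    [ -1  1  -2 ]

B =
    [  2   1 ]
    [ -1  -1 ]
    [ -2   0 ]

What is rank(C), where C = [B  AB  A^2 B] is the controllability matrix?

3

AB = [[-5, -3], [-1, -1], [1, -2]]
A^2B = [[9, 5], [-1, -1], [2, 6]]
Controllability matrix C = [B  AB  A^2B] = [[2, 1, -5, -3, 9, 5], [-1, -1, -1, -1, -1, -1], [-2, 0, 1, -2, 2, 6]]
Take the 3×3 submatrix of C formed by columns 1, 2, 3: [[2, 1, -5], [-1, -1, -1], [-2, 0, 1]]. Its determinant is 2·((-1)·1 - (-1)·0) - 1·((-1)·1 - (-1)·(-2)) + (-5)·((-1)·0 - (-1)·(-2)) = 2·(-1) - 1·(-3) + (-5)·(-2) = 11 ≠ 0.
So rank(C) ≥ 3; since C has 3 rows, rank(C) = 3.
rank(C) = 3 = n, so the pair (A, B) is completely controllable.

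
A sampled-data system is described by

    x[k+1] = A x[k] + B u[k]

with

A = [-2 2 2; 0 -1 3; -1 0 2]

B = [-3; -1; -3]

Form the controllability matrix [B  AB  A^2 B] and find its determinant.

293

AB = [[-2], [-8], [-3]]
A^2B = [[-18], [-1], [-4]]
Controllability matrix C = [B  AB  A^2B] = [[-3, -2, -18], [-1, -8, -1], [-3, -3, -4]]
Expanding along the first row, det(C) = (-3)·((-8)·(-4) - (-1)·(-3)) - (-2)·((-1)·(-4) - (-1)·(-3)) + (-18)·((-1)·(-3) - (-8)·(-3)) = (-3)·29 - (-2)·1 + (-18)·(-21) = 293
Since det(C) ≠ 0, rank(C) = 3 and the system is completely controllable.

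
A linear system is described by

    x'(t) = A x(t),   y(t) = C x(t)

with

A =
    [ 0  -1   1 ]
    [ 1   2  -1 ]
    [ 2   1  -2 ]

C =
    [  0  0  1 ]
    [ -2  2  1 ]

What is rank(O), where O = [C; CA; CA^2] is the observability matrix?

CA = [[2, 1, -2], [4, 7, -6]]
CA^2 = [[-3, -2, 5], [-5, 4, 9]]
Observability matrix O = [C; CA; CA^2] = [[0, 0, 1], [-2, 2, 1], [2, 1, -2], [4, 7, -6], [-3, -2, 5], [-5, 4, 9]]
Take the 3×3 submatrix of O formed by rows 1, 2, 3: [[0, 0, 1], [-2, 2, 1], [2, 1, -2]]. Its determinant is 0·(2·(-2) - 1·1) - 0·((-2)·(-2) - 1·2) + 1·((-2)·1 - 2·2) = 0·(-5) - 0·2 + 1·(-6) = -6 ≠ 0.
So rank(O) ≥ 3; since O has 3 columns, rank(O) = 3.
rank(O) = 3 = n, so the pair (A, C) is completely observable.

3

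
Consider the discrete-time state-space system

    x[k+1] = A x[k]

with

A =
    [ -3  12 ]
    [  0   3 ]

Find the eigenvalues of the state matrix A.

-3, 3

det(zI - A) = z^2 - (tr A)z + det A, with tr A = (-3) + 3 = 0 and det A = (-3)·3 - 12·0 = -9 - 0 = -9.
So p(z) = det(zI - A) = z^2 - 9.
Factor z^2 - 9: two numbers with sum 0 and product -9 are 3 and -3, so z^2 - 9 = (z - 3)(z + 3).
Hence p(z) = (z - 3) (z + 3), with roots -3, 3.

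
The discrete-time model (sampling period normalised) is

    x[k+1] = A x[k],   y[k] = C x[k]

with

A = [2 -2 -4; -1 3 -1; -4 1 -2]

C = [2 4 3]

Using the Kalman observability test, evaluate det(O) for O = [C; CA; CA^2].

CA = [[-12, 11, -18]]
CA^2 = [[37, 39, 73]]
Observability matrix O = [C; CA; CA^2] = [[2, 4, 3], [-12, 11, -18], [37, 39, 73]]
Expanding along the first row, det(O) = 2·(11·73 - (-18)·39) - 4·((-12)·73 - (-18)·37) + 3·((-12)·39 - 11·37) = 2·1505 - 4·(-210) + 3·(-875) = 1225
Since det(O) ≠ 0, rank(O) = 3 and the system is completely observable.

1225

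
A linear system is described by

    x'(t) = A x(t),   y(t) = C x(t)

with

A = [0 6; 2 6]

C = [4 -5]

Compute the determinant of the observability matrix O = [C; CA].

-74

CA = [[-10, -6]]
Observability matrix O = [C; CA] = [[4, -5], [-10, -6]]
det(O) = 4·(-6) - (-5)·(-10) = -24 - 50 = -74
Since det(O) ≠ 0, rank(O) = 2 and the system is completely observable.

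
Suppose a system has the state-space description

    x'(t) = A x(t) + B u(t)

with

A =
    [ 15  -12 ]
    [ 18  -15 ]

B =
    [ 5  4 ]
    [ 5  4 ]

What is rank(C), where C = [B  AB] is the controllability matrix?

1

AB = [[15, 12], [15, 12]]
Controllability matrix C = [B  AB] = [[5, 4, 15, 12], [5, 4, 15, 12]]
Every column of C is a scalar multiple of column 1 = [5, 5] (multipliers 1, 4/5, 3, 12/5), so the columns span a one-dimensional space.
C ≠ 0, hence rank(C) = 1.
rank(C) = 1 < n = 2, so the pair (A, B) is not completely controllable.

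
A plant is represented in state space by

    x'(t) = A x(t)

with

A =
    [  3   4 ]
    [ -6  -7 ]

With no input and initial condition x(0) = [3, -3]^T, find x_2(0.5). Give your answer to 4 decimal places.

det(sI - A) = s^2 - (tr A)s + det A, with tr A = 3 + (-7) = -4 and det A = 3·(-7) - 4·(-6) = -21 - (-24) = 3.
So p(s) = det(sI - A) = s^2 + 4s + 3.
Factor s^2 + 4s + 3: two numbers with sum -4 and product 3 are -1 and -3, so s^2 + 4s + 3 = (s + 1)(s + 3).
Hence p(s) = (s + 1) (s + 3), with roots -3, -1.
The eigenvalues -3, -1 are distinct and real, so A is diagonalisable and x(t) = e^{At} x(0) = V diag(e^{λ_i t}) V^{-1} x(0), where the columns of V are the eigenvectors.
λ = -3: A - (-3)I = [[6, 4], [-6, -4]]. Row 1 gives 6·v1 + 4·v2 = 0, so take v_1 = [-2, 3]^T.
λ = -1: A - (-1)I = [[4, 4], [-6, -6]]. Row 1 gives 4·v1 + 4·v2 = 0, so take v_2 = [1, -1]^T.
V = [v_1 v_2] = [[-2, 1], [3, -1]] has det V = -1, so V^{-1} = adj(V)/det V = [[1, 1], [3, 2]].
Modal coordinates z(0) = V^{-1} x(0): 1·3 + 1·(-3) = 0; 3·3 + 2·(-3) = 3; so z(0) = [0, 3]^T.
x_2(t) = Σ_i (v_i)_2 · z_i(0) · e^{λ_i t} (row 2 of V times the modal terms).
x_2(0.5) = 3·0·e^{-3·0.5} + (-1)·3·e^{-1·0.5} = 0·0.223130 + (-3)·0.606531 = -1.8196.

-1.8196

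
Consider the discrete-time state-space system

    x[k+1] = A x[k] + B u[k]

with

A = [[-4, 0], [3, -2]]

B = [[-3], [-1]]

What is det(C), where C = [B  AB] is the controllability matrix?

AB = [[12], [-7]]
Controllability matrix C = [B  AB] = [[-3, 12], [-1, -7]]
det(C) = (-3)·(-7) - 12·(-1) = 21 - (-12) = 33
Since det(C) ≠ 0, rank(C) = 2 and the system is completely controllable.

33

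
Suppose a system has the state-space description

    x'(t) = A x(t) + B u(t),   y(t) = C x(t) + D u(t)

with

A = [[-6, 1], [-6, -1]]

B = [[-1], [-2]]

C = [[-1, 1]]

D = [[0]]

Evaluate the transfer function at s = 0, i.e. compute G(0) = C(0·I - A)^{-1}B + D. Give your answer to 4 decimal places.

-0.2500

G(0) = C(-A)^{-1}B + D = -C A^{-1} B + D.
det A = 12, so A^{-1} = (1/12)·adj(A) = [[-1/12, -1/12], [1/2, -1/2]]
A^{-1} B = [1/4, 1/2]^T
C A^{-1} B = 1/4
G(0) = D - C A^{-1} B = 0 - (1/4) = -1/4 ≈ -0.2500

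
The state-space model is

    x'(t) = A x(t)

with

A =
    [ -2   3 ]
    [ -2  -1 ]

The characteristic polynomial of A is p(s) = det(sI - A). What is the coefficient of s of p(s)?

For a 2×2 matrix, det(sI - A) = s^2 - (tr A)s + det A.
tr A = -3, det A = 8.
So p(s) = s^2 + 3s + 8.
The coefficient of s is 3.

3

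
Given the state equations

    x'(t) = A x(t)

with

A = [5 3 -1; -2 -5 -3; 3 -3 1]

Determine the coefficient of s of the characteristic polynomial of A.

-25

Expand det(sI - A) for the 3×3 matrix.
p(s) = s^3 - s^2 - 25s + 112.
(Check: constant term = det(-A) = (-1)^3 det A = 112; coefficient of s^2 = -tr A = -1.)
The coefficient of s is -25.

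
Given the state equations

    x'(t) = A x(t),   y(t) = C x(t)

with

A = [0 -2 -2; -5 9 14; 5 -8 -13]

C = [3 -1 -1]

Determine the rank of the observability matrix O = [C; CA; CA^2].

2

CA = [[0, -7, -7]]
CA^2 = [[0, -7, -7]]
Observability matrix O = [C; CA; CA^2] = [[3, -1, -1], [0, -7, -7], [0, -7, -7]]
The columns c1, c2, c3 of O are linearly dependent: -c2 + c3 = 0 (check each entry), so rank(O) ≤ 2.
The 2×2 minor from rows 1, 2, columns 1, 2 is 3·(-7) - (-1)·0 = -21 - 0 = -21 ≠ 0, so rank(O) = 2.
rank(O) = 2 < n = 3, so the pair (A, C) is not completely observable.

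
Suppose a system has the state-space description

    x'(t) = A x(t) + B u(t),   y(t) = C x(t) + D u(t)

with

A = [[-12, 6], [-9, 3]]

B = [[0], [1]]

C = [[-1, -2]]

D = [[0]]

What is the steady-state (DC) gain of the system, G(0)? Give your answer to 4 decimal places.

G(0) = C(-A)^{-1}B + D = -C A^{-1} B + D.
det A = 18, so A^{-1} = (1/18)·adj(A) = [[1/6, -1/3], [1/2, -2/3]]
A^{-1} B = [-1/3, -2/3]^T
C A^{-1} B = 5/3
G(0) = D - C A^{-1} B = 0 - (5/3) = -5/3 ≈ -1.6667

-1.6667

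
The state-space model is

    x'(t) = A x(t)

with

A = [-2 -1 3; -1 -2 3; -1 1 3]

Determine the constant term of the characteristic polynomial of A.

Expand det(sI - A) for the 3×3 matrix.
p(s) = s^3 + s^2 - 9s - 9.
(Check: constant term = det(-A) = (-1)^3 det A = -9; coefficient of s^2 = -tr A = 1.)
The constant term is -9.

-9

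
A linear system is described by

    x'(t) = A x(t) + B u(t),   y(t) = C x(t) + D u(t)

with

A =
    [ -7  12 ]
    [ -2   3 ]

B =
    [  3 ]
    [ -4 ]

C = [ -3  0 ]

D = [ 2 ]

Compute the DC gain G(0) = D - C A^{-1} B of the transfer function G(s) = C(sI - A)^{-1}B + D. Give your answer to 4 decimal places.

59.0000

G(0) = C(-A)^{-1}B + D = -C A^{-1} B + D.
det A = 3, so A^{-1} = (1/3)·adj(A) = [[1, -4], [2/3, -7/3]]
A^{-1} B = [19, 34/3]^T
C A^{-1} B = -57
G(0) = D - C A^{-1} B = 2 - (-57) = 59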